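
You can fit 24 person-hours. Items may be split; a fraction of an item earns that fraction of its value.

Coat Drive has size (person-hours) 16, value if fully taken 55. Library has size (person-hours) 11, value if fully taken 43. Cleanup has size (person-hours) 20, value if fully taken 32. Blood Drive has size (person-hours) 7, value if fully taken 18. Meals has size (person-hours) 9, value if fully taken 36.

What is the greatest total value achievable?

92.75

Best value per unit of size first: Meals 36/9≈4, Library 43/11≈3.91, Coat Drive 55/16≈3.44, Blood Drive 18/7≈2.57, Cleanup 32/20≈1.6.
Take all of Meals (9 person-hours, value 36) ; 15 person-hours left.
All 11 person-hours of Library fit (value 43) ; 4 remain.
Only 4 person-hours remain; take 4/16 of Coat Drive for value 55×4/16 = 13.75.
Total value = 92.75.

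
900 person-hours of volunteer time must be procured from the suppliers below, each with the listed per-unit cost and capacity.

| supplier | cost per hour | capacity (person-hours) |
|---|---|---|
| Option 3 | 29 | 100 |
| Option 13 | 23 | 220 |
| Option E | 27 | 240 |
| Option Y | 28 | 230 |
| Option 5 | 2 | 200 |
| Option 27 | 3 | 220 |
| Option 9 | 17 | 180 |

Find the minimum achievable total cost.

11340

Use suppliers in increasing cost order.
Option 5 (2): use full 200 ; 700 person-hours to go.
Option 27 (3): use full 220 ; 480 person-hours to go.
Take 180 from Option 9 at 17 ; need 300 more.
Take 220 from Option 13 at 23 ; need 80 more.
Take 80 from Option E at 27 to finish.
Option Y, Option 3: unused.
Cost = 200×2 + 220×3 + 180×17 + 220×23 + 80×27 = 11340.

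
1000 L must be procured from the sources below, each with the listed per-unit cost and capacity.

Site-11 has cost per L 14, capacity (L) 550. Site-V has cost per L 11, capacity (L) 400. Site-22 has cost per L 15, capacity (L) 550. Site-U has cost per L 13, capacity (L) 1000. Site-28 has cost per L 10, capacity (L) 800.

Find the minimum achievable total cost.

Cheapest first:
Take 800 from Site-28 at 10 — need 200 more.
Site-V (11): take the remaining 200 — done.
Site-U, Site-11, Site-22: unused.
Cost = 800×10 + 200×11 = 10200.

10200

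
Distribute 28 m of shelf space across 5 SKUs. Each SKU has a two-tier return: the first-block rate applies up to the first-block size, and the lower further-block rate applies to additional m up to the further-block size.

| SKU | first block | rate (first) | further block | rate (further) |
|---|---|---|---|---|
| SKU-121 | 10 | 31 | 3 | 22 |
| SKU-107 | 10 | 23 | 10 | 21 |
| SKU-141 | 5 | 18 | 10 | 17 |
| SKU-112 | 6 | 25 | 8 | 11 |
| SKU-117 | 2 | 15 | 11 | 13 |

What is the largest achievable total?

734

Rank every tier by rate: SKU-121/tier1 31 > SKU-112/tier1 25 > SKU-107/tier1 23 > SKU-121/tier2 22 > SKU-107/tier2 21 > SKU-141/tier1 18 > SKU-141/tier2 17 > SKU-117/tier1 15 > SKU-117/tier2 13 > SKU-112/tier2 11.
Fill SKU-121 tier1 block (10 at 31) ; 18 left.
Fill SKU-112 tier1 block (6 at 25) ; 12 left.
SKU-107/tier1 (23): +10 ; 2 left.
SKU-121 tier2 at 22: only 2 left, fill 2.
Total = 31×10 + 25×6 + 23×10 + 22×2 = 734.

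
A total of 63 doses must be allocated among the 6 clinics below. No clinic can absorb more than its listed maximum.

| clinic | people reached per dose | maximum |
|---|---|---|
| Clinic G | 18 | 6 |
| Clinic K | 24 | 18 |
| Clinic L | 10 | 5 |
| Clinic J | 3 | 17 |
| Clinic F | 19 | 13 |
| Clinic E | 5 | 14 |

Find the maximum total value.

928

Highest people reached per dose first: Clinic K 24 > Clinic F 19 > Clinic G 18 > Clinic L 10 > Clinic E 5 > Clinic J 3.
Clinic K takes 18 to reach its cap of 18 ; 45 left.
Clinic F takes 13 to reach its cap of 13 ; 32 left.
Clinic G: +6 to 6 (cap) ; 26 left.
Clinic L: +5 to 5 (cap) ; 21 left.
Clinic E: +14 to 14 (cap) ; 7 left.
Clinic J: +7 (room for 17) → 7. Pool exhausted.
Total = 18×6 + 24×18 + 10×5 + 3×7 + 19×13 + 5×14 = 928.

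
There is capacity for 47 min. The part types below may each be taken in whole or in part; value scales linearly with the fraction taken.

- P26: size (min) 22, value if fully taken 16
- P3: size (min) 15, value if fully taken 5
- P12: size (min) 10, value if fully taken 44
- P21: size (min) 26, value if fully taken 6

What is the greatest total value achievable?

65

Rank by value-to-size ratio: P12 44/10≈4.4, P26 16/22≈0.727, P3 5/15≈0.333, P21 6/26≈0.231.
Take all of P12 (10 min, value 44) ; 37 min left.
Take all of P26 (22 min, value 16) ; 15 min left.
Take all of P3 (15 min, value 5) ; 0 min left.
Total value = 65.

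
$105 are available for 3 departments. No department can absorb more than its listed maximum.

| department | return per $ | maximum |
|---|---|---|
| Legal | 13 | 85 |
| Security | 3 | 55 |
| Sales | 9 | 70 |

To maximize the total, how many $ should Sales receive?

20

Highest return per $ first: Legal 13 > Sales 9 > Security 3.
Legal takes 85 to reach its cap of 85 → 20 left.
Sales has room for 70 but only 20 remain, so it gets 20.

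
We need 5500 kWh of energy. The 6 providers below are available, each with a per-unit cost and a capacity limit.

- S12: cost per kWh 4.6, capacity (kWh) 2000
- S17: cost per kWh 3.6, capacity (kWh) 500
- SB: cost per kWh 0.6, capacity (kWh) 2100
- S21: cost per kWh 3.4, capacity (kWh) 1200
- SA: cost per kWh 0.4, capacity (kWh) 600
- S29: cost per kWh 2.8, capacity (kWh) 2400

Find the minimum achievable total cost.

9580

Use providers in increasing cost order.
SA (0.4): use full 600 — 4900 kWh to go.
SB (0.6): use full 2100 — 2800 kWh to go.
S29 at 2.8: take all 2400 kWh — 400 still needed.
S21 at 3.4: take 400 of its 1200 — requirement met.
S17, S12: unused.
Cost = 600×0.4 + 2100×0.6 + 2400×2.8 + 400×3.4 = 9580.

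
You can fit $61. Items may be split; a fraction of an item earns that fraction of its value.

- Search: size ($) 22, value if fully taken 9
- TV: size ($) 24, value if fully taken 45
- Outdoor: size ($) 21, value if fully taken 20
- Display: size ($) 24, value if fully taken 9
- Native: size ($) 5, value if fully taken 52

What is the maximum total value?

121.5

Best value per unit of size first: Native 52/5≈10.4, TV 45/24≈1.88, Outdoor 20/21≈0.952, Search 9/22≈0.409, Display 9/24≈0.375.
All 5 $ of Native fit (value 52) → 56 remain.
TV: take in full, 24 $ for value 45 → 32 left.
Take all of Outdoor (21 $, value 20) → 11 $ left.
11 $ left: a 11/22 share of Search gives 9×11/22 = 4.5.
Total value = 121.5.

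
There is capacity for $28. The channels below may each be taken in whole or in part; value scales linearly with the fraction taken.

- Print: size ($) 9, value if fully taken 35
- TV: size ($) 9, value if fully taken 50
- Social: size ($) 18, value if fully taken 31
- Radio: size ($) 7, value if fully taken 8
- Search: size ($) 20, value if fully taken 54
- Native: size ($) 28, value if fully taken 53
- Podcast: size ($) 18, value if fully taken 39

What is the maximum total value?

112

Sort by value density: TV 50/9≈5.56, Print 35/9≈3.89, Search 54/20≈2.7, Podcast 39/18≈2.17, Native 53/28≈1.89, Social 31/18≈1.72, Radio 8/7≈1.14.
TV: take in full, 9 $ for value 50 → 19 left.
All 9 $ of Print fit (value 35) → 10 remain.
Fill the last 10 $ with part of Search: 10/20 of it earns 27.
Total value = 112.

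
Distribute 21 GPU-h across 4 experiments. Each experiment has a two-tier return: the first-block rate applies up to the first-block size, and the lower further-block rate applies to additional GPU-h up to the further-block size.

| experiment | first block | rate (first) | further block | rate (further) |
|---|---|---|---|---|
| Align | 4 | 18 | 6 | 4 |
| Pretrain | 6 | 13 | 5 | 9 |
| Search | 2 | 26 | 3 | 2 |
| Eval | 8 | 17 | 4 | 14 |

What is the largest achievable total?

Rank every tier by rate: Search/first 26 > Align/first 18 > Eval/first 17 > Eval/second 14 > Pretrain/first 13 > Pretrain/second 9 > Align/second 4 > Search/second 2.
Search/first (26): +2 ; 19 left.
Align first at 18: fill all 4 ; 15 left.
Eval/first (17): +8 ; 7 left.
Eval/second (14): +4 ; 3 left.
Pretrain first at 13: only 3 left, fill 3.
Total = 26×2 + 18×4 + 17×8 + 14×4 + 13×3 = 355.

355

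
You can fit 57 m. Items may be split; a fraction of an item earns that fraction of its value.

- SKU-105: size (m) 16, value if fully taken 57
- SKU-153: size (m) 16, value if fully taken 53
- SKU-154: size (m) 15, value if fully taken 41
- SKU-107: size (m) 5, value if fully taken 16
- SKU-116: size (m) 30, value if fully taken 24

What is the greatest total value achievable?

171

Sort by value density: SKU-105 57/16≈3.56, SKU-153 53/16≈3.31, SKU-107 16/5≈3.2, SKU-154 41/15≈2.73, SKU-116 24/30≈0.8.
Take all of SKU-105 (16 m, value 57) ; 41 m left.
Take all of SKU-153 (16 m, value 53) ; 25 m left.
SKU-107: take in full, 5 m for value 16 ; 20 left.
Take all of SKU-154 (15 m, value 41) ; 5 m left.
5 m left: a 5/30 share of SKU-116 gives 24×5/30 = 4.
Total value = 171.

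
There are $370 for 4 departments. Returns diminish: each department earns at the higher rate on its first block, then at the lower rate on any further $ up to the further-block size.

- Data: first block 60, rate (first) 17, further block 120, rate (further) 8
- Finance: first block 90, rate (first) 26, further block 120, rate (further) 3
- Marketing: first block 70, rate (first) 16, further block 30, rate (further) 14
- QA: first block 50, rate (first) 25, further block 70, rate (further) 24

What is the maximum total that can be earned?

7830

Order all 8 blocks by rate: Finance/T1 26 > QA/T1 25 > QA/T2 24 > Data/T1 17 > Marketing/T1 16 > Marketing/T2 14 > Data/T2 8 > Finance/T2 3.
Finance/T1 (26): +90 → 280 left.
Fill QA T1 block (50 at 25) → 230 left.
Fill QA T2 block (70 at 24) → 160 left.
Data/T1 (17): +60 → 100 left.
Marketing T1 at 16: fill all 70 → 30 left.
Marketing/T2 (14): +30 → 0 left.
Total = 26×90 + 25×50 + 24×70 + 17×60 + 16×70 + 14×30 = 7830.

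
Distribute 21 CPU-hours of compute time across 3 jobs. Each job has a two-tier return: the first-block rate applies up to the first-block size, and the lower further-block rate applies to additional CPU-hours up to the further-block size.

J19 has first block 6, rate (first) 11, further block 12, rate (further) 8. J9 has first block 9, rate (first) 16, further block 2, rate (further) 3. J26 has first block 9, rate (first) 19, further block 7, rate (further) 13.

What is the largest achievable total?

Order all 6 blocks by rate: J26/first 19 > J9/first 16 > J26/second 13 > J19/first 11 > J19/second 8 > J9/second 3.
Fill J26 first block (9 at 19) ; 12 left.
J9/first (16): +9 ; 3 left.
3 remain; put them into J26 second at 13.
Total = 19×9 + 16×9 + 13×3 = 354.

354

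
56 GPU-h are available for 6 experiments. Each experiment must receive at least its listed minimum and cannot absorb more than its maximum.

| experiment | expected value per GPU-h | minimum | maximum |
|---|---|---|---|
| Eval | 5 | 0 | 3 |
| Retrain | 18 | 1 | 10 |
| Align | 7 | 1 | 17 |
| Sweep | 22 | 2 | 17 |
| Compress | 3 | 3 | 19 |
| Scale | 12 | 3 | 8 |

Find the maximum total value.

Meeting every minimum uses 0+1+1+2+3+3 = 10 GPU-h, leaving 46.
Rank by expected value per GPU-h: Sweep 22 > Retrain 18 > Scale 12 > Align 7 > Eval 5 > Compress 3.
Sweep: +15 to 17 (cap) — 31 left.
Retrain takes 9 more to reach its cap of 10 — 22 left.
Scale: +5 to 8 (cap) — 17 left.
Align: +16 to 17 (cap) — 1 left.
Only 1 left; Eval takes them to reach 1.
Total = 5×1 + 18×10 + 7×17 + 22×17 + 3×3 + 12×8 = 783.

783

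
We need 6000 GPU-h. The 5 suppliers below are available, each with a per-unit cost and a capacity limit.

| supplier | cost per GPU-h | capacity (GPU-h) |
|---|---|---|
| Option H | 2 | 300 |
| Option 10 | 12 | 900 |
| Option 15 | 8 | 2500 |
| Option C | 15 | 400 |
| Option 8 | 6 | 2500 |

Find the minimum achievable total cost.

Use suppliers in increasing cost order.
Option H at 2: take all 300 GPU-h ; 5700 still needed.
Option 8 at 6: take all 2500 GPU-h ; 3200 still needed.
Take 2500 from Option 15 at 8 ; need 700 more.
Take 700 from Option 10 at 12 to finish.
Option C: unused.
Cost = 300×2 + 2500×6 + 2500×8 + 700×12 = 44000.

44000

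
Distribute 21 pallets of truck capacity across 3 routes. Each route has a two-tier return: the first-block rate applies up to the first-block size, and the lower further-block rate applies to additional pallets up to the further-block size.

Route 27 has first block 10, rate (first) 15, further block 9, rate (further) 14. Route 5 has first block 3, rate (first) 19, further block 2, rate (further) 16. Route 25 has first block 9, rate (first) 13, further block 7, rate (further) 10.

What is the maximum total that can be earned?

Rank every tier by rate: Route 5/first 19 > Route 5/second 16 > Route 27/first 15 > Route 27/second 14 > Route 25/first 13 > Route 25/second 10.
Route 5 first at 19: fill all 3 → 18 left.
Route 5 second at 16: fill all 2 → 16 left.
Fill Route 27 first block (10 at 15) → 6 left.
Route 27 second at 14: only 6 left, fill 6.
Total = 19×3 + 16×2 + 15×10 + 14×6 = 323.

323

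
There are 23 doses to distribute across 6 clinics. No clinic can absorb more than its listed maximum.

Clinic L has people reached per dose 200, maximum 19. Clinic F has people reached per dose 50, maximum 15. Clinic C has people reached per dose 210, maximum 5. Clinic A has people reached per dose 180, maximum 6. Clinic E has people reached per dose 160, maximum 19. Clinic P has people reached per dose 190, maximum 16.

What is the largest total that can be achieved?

Highest people reached per dose first: Clinic C 210 > Clinic L 200 > Clinic P 190 > Clinic A 180 > Clinic E 160 > Clinic F 50.
Give Clinic C 5 to hit its cap of 5 → 18 left.
Clinic L: +18 (room for 19) → 18. Pool exhausted.
Total = 200×18 + 210×5 = 4650.

4650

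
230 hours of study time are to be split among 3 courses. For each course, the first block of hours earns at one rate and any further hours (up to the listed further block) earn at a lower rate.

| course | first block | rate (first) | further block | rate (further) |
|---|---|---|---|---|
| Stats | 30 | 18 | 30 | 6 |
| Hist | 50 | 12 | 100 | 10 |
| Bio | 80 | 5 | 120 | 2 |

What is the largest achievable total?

2420

Rank every tier by rate: Stats/T1 18 > Hist/T1 12 > Hist/T2 10 > Stats/T2 6 > Bio/T1 5 > Bio/T2 2.
Stats/T1 (18): +30 ; 200 left.
Fill Hist T1 block (50 at 12) ; 150 left.
Hist/T2 (10): +100 ; 50 left.
Stats/T2 (6): +30 ; 20 left.
Bio T1 at 5: only 20 left, fill 20.
Total = 18×30 + 12×50 + 10×100 + 6×30 + 5×20 = 2420.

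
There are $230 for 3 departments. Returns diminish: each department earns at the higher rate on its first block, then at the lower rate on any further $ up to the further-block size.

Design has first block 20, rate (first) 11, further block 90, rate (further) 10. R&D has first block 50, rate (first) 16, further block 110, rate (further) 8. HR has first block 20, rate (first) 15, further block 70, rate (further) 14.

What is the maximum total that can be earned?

3000

Treat each block as its own option and order by rate: R&D/T1 16 > HR/T1 15 > HR/T2 14 > Design/T1 11 > Design/T2 10 > R&D/T2 8.
Fill R&D T1 block (50 at 16) ; 180 left.
Fill HR T1 block (20 at 15) ; 160 left.
HR T2 at 14: fill all 70 ; 90 left.
Fill Design T1 block (20 at 11) ; 70 left.
Design T2 at 10: only 70 left, fill 70.
Total = 16×50 + 15×20 + 14×70 + 11×20 + 10×70 = 3000.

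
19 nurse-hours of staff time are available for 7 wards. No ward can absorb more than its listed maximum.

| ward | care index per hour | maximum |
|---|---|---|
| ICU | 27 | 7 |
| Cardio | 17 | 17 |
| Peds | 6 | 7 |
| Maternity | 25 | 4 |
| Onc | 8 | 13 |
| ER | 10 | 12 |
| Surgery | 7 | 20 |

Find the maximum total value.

425

Highest care index per hour first: ICU 27 > Maternity 25 > Cardio 17 > ER 10 > Onc 8 > Surgery 7 > Peds 6.
ICU: +7 to 7 (cap) — 12 left.
Maternity takes 4 to reach its cap of 4 — 8 left.
Only 8 left; Cardio takes them to reach 8.
Total = 27×7 + 17×8 + 25×4 = 425.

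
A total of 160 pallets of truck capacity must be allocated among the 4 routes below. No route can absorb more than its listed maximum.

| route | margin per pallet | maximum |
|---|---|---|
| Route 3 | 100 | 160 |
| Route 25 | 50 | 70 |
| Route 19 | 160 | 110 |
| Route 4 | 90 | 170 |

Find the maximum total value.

22600

Order the routes by margin per pallet: Route 19 160 > Route 3 100 > Route 4 90 > Route 25 50.
Give Route 19 110 to hit its cap of 110 → 50 left.
Route 3: +50 (room for 160) → 50. Pool exhausted.
Total = 100×50 + 160×110 = 22600.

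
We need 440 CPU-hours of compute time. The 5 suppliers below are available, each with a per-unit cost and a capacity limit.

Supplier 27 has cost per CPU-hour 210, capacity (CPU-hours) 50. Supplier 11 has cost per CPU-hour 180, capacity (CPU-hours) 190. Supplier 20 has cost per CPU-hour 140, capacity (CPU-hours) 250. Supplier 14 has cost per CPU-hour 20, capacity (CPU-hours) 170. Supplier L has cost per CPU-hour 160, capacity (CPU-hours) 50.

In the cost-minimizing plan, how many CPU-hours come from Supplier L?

20

Fill from the cheapest supplier first.
Supplier 14 at 20: take all 170 CPU-hours — 270 still needed.
Supplier 20 at 140: take all 250 CPU-hours — 20 still needed.
Take 20 from Supplier L at 160 to finish.
Supplier 11, Supplier 27: unused.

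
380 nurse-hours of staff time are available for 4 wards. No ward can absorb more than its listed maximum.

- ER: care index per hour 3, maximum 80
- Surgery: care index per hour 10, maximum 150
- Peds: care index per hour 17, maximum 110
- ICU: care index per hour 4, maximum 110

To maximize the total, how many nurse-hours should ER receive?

10

Order the wards by care index per hour: Peds 17 > Surgery 10 > ICU 4 > ER 3.
Peds: +110 to 110 (cap) — 270 left.
Surgery: +150 to 150 (cap) — 120 left.
ICU: +110 to 110 (cap) — 10 left.
ER: +10 (room for 80) → 10. Pool exhausted.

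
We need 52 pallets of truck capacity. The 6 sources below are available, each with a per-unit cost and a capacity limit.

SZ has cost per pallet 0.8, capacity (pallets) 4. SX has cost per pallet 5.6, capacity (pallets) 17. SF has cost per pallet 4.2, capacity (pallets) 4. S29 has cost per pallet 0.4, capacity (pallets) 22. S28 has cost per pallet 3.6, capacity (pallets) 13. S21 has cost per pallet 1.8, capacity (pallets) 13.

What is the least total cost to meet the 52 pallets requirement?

82.2

Use sources in increasing cost order.
S29 (0.4): use full 22 → 30 pallets to go.
SZ (0.8): use full 4 → 26 pallets to go.
S21 (1.8): use full 13 → 13 pallets to go.
Take 13 from S28 at 3.6 → need 0 more.
SF, SX: unused.
Cost = 22×0.4 + 4×0.8 + 13×1.8 + 13×3.6 = 82.2.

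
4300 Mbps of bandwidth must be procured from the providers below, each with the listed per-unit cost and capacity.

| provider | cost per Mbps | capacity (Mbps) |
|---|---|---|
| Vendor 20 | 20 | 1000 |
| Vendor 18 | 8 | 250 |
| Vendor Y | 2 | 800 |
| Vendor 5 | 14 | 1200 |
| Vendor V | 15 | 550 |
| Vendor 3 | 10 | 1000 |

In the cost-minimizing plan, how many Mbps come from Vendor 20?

500

Fill from the cheapest provider first.
Vendor Y at 2: take all 800 Mbps → 3500 still needed.
Vendor 18 (8): use full 250 → 3250 Mbps to go.
Vendor 3 (10): use full 1000 → 2250 Mbps to go.
Vendor 5 at 14: take all 1200 Mbps → 1050 still needed.
Take 550 from Vendor V at 15 → need 500 more.
Take 500 from Vendor 20 at 20 to finish.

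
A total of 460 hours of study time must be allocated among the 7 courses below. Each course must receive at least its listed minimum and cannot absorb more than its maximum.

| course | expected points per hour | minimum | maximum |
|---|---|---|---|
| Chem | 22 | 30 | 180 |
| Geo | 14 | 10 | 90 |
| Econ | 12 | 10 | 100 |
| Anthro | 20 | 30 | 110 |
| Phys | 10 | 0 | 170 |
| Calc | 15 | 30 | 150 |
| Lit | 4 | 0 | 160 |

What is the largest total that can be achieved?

8670

Meeting every minimum uses 30+10+10+30+0+30+0 = 110 hours, leaving 350.
Highest expected points per hour first: Chem 22 > Anthro 20 > Calc 15 > Geo 14 > Econ 12 > Phys 10 > Lit 4.
Chem: +150 to 180 (cap) → 200 left.
Anthro: +80 to 110 (cap) → 120 left.
Give Calc 120 more to hit its cap of 150 → 0 left.
Total = 22×180 + 14×10 + 12×10 + 20×110 + 15×150 = 8670.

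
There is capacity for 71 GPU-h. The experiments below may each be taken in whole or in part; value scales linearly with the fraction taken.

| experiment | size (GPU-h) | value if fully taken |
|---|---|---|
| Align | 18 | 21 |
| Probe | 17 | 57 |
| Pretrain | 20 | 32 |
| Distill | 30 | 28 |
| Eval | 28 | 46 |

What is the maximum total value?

142

Sort by value density: Probe 57/17≈3.35, Eval 46/28≈1.64, Pretrain 32/20≈1.6, Align 21/18≈1.17, Distill 28/30≈0.933.
Take all of Probe (17 GPU-h, value 57) — 54 GPU-h left.
Eval: take in full, 28 GPU-h for value 46 — 26 left.
All 20 GPU-h of Pretrain fit (value 32) — 6 remain.
Fill the last 6 GPU-h with part of Align: 6/18 of it earns 7.
Total value = 142.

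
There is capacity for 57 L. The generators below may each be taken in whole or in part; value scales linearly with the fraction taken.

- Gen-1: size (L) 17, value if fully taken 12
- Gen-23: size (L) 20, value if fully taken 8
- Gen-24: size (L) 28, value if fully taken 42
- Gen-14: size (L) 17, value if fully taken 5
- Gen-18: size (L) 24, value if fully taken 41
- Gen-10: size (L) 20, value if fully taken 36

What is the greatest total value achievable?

96.5

Sort by value density: Gen-10 36/20≈1.8, Gen-18 41/24≈1.71, Gen-24 42/28≈1.5, Gen-1 12/17≈0.706, Gen-23 8/20≈0.4, Gen-14 5/17≈0.294.
Take all of Gen-10 (20 L, value 36) → 37 L left.
Gen-18: take in full, 24 L for value 41 → 13 left.
Only 13 L remain; take 13/28 of Gen-24 for value 42×13/28 = 19.5.
Total value = 96.5.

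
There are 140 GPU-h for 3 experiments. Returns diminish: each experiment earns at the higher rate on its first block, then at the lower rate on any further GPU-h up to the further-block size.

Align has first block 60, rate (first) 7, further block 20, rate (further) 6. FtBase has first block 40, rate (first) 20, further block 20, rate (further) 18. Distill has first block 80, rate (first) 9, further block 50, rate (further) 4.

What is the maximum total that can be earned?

Rank every tier by rate: FtBase/T1 20 > FtBase/T2 18 > Distill/T1 9 > Align/T1 7 > Align/T2 6 > Distill/T2 4.
Fill FtBase T1 block (40 at 20) ; 100 left.
Fill FtBase T2 block (20 at 18) ; 80 left.
Distill T1 at 9: fill all 80 ; 0 left.
Total = 20×40 + 18×20 + 9×80 = 1880.

1880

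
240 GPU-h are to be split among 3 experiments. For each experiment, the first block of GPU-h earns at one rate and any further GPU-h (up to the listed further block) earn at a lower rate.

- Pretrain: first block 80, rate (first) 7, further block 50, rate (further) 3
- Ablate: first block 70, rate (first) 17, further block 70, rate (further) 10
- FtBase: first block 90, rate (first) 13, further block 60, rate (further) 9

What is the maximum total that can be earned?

3150

Order all 6 blocks by rate: Ablate/T1 17 > FtBase/T1 13 > Ablate/T2 10 > FtBase/T2 9 > Pretrain/T1 7 > Pretrain/T2 3.
Ablate/T1 (17): +70 ; 170 left.
Fill FtBase T1 block (90 at 13) ; 80 left.
Ablate/T2 (10): +70 ; 10 left.
10 remain; put them into FtBase T2 at 9.
Total = 17×70 + 13×90 + 10×70 + 9×10 = 3150.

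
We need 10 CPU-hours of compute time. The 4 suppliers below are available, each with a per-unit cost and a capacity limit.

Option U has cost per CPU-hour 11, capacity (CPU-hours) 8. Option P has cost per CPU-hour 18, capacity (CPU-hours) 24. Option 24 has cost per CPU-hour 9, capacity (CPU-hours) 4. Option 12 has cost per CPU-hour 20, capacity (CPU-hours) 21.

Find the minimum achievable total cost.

102

Cheapest first:
Option 24 (9): use full 4 → 6 CPU-hours to go.
Option U at 11: take 6 of its 8 → requirement met.
Option P, Option 12: unused.
Cost = 4×9 + 6×11 = 102.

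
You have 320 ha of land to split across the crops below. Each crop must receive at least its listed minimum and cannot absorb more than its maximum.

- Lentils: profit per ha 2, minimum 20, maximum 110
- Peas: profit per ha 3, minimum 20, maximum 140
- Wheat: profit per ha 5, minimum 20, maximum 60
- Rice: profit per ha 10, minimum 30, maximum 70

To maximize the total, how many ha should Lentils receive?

Meeting every minimum uses 20+20+20+30 = 90 ha, leaving 230.
Highest profit per ha first: Rice 10 > Wheat 5 > Peas 3 > Lentils 2.
Rice: +40 to 70 (cap) ; 190 left.
Give Wheat 40 more to hit its cap of 60 ; 150 left.
Peas takes 120 more to reach its cap of 140 ; 30 left.
Lentils has room for 90 more but only 30 remain, so it gets 50.

50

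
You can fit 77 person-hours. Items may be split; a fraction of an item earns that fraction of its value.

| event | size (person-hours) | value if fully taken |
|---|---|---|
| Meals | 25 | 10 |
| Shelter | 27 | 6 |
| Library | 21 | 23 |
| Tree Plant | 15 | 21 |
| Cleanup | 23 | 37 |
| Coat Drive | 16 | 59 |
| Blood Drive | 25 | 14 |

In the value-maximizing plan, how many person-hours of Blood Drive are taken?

2

Sort by value density: Coat Drive 59/16≈3.69, Cleanup 37/23≈1.61, Tree Plant 21/15≈1.4, Library 23/21≈1.1, Blood Drive 14/25≈0.56, Meals 10/25≈0.4, Shelter 6/27≈0.222.
Coat Drive: take in full, 16 person-hours for value 59 → 61 left.
Take all of Cleanup (23 person-hours, value 37) → 38 person-hours left.
Tree Plant: take in full, 15 person-hours for value 21 → 23 left.
Take all of Library (21 person-hours, value 23) → 2 person-hours left.
Only 2 person-hours remain; take 2/25 of Blood Drive for value 14×2/25 = 1.12.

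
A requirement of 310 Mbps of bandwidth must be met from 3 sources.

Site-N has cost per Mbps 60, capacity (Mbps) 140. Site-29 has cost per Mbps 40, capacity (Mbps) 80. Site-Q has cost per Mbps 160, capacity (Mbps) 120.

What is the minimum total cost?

Use sources in increasing cost order.
Take 80 from Site-29 at 40 — need 230 more.
Take 140 from Site-N at 60 — need 90 more.
Site-Q (160): take the remaining 90 — done.
Cost = 80×40 + 140×60 + 90×160 = 26000.

26000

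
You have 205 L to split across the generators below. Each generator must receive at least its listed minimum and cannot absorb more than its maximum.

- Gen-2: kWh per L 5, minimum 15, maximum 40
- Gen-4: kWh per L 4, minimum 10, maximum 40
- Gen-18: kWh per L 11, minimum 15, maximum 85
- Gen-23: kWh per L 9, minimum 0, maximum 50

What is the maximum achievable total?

1705

Meeting every minimum uses 15+10+15+0 = 40 L, leaving 165.
Rank by kWh per L: Gen-18 11 > Gen-23 9 > Gen-2 5 > Gen-4 4.
Gen-18 takes 70 more to reach its cap of 85 → 95 left.
Give Gen-23 50 more to hit its cap of 50 → 45 left.
Gen-2 takes 25 more to reach its cap of 40 → 20 left.
Gen-4 has room for 30 more but only 20 remain, so it gets 30.
Total = 5×40 + 4×30 + 11×85 + 9×50 = 1705.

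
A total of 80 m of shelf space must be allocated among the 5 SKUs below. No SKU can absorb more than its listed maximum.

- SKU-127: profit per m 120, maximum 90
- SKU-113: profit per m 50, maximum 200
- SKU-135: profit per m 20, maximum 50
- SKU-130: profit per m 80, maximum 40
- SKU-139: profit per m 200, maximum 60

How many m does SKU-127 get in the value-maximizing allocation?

Order the SKUs by profit per m: SKU-139 200 > SKU-127 120 > SKU-130 80 > SKU-113 50 > SKU-135 20.
SKU-139 takes 60 to reach its cap of 60 ; 20 left.
Only 20 left; SKU-127 takes them to reach 20.

20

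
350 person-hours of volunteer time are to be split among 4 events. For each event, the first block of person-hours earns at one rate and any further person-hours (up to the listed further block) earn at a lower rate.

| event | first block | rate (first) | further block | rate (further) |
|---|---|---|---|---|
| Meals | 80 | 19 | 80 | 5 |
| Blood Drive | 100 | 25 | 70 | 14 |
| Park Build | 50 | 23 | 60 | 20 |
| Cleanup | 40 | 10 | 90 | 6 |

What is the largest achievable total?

7210

Rank every tier by rate: Blood Drive/tier1 25 > Park Build/tier1 23 > Park Build/tier2 20 > Meals/tier1 19 > Blood Drive/tier2 14 > Cleanup/tier1 10 > Cleanup/tier2 6 > Meals/tier2 5.
Blood Drive/tier1 (25): +100 — 250 left.
Park Build tier1 at 23: fill all 50 — 200 left.
Park Build/tier2 (20): +60 — 140 left.
Meals/tier1 (19): +80 — 60 left.
60 remain; put them into Blood Drive tier2 at 14.
Total = 25×100 + 23×50 + 20×60 + 19×80 + 14×60 = 7210.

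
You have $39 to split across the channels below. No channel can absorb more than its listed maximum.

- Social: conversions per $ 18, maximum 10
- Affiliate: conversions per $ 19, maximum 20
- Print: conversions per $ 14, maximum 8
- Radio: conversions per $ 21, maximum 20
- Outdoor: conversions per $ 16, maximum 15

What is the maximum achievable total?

781

Rank by conversions per $: Radio 21 > Affiliate 19 > Social 18 > Outdoor 16 > Print 14.
Radio takes 20 to reach its cap of 20 — 19 left.
Affiliate has room for 20 but only 19 remain, so it gets 19.
Total = 19×19 + 21×20 = 781.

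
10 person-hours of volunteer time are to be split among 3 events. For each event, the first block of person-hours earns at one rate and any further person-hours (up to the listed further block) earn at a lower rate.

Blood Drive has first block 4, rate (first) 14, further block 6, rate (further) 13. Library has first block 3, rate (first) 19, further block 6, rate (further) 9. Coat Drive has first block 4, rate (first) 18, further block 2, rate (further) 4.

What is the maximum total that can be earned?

171

Order all 6 blocks by rate: Library/tier1 19 > Coat Drive/tier1 18 > Blood Drive/tier1 14 > Blood Drive/tier2 13 > Library/tier2 9 > Coat Drive/tier2 4.
Library/tier1 (19): +3 — 7 left.
Fill Coat Drive tier1 block (4 at 18) — 3 left.
3 remain; put them into Blood Drive tier1 at 14.
Total = 19×3 + 18×4 + 14×3 = 171.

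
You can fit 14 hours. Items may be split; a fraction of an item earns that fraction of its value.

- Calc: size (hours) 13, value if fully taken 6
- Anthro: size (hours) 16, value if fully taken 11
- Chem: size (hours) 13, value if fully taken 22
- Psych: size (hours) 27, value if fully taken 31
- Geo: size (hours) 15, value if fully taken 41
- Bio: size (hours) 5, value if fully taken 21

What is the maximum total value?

45.6

Best value per unit of size first: Bio 21/5≈4.2, Geo 41/15≈2.73, Chem 22/13≈1.69, Psych 31/27≈1.15, Anthro 11/16≈0.688, Calc 6/13≈0.462.
All 5 hours of Bio fit (value 21) → 9 remain.
Fill the last 9 hours with part of Geo: 9/15 of it earns 24.6.
Total value = 45.6.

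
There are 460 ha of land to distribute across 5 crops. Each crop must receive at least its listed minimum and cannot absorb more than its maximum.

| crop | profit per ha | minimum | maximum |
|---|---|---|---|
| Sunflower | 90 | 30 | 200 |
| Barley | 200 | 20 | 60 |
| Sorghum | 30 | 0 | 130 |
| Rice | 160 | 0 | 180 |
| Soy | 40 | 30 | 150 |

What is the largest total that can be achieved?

59100

Meeting every minimum uses 30+20+0+0+30 = 80 ha, leaving 380.
Rank by profit per ha: Barley 200 > Rice 160 > Sunflower 90 > Soy 40 > Sorghum 30.
Barley: +40 to 60 (cap) → 340 left.
Rice: +180 to 180 (cap) → 160 left.
Only 160 left; Sunflower takes them to reach 190.
Total = 90×190 + 200×60 + 160×180 + 40×30 = 59100.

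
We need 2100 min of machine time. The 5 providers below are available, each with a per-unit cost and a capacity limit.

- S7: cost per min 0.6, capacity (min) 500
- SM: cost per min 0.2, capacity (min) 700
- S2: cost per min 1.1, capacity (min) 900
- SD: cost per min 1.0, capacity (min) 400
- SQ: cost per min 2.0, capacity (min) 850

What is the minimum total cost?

Fill from the cheapest provider first.
Take 700 from SM at 0.2 ; need 1400 more.
Take 500 from S7 at 0.6 ; need 900 more.
Take 400 from SD at 1.0 ; need 500 more.
S2 at 1.1: take 500 of its 900 ; requirement met.
SQ: unused.
Cost = 700×0.2 + 500×0.6 + 400×1.0 + 500×1.1 = 1390.

1390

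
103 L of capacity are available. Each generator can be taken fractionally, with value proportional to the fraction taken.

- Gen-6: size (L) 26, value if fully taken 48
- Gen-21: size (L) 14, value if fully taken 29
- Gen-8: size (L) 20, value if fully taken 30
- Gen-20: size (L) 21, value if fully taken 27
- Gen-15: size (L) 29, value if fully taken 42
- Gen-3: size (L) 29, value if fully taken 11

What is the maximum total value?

Best value per unit of size first: Gen-21 29/14≈2.07, Gen-6 48/26≈1.85, Gen-8 30/20≈1.5, Gen-15 42/29≈1.45, Gen-20 27/21≈1.29, Gen-3 11/29≈0.379.
Take all of Gen-21 (14 L, value 29) — 89 L left.
All 26 L of Gen-6 fit (value 48) — 63 remain.
Gen-8: take in full, 20 L for value 30 — 43 left.
All 29 L of Gen-15 fit (value 42) — 14 remain.
14 L left: a 14/21 share of Gen-20 gives 27×14/21 = 18.
Total value = 167.

167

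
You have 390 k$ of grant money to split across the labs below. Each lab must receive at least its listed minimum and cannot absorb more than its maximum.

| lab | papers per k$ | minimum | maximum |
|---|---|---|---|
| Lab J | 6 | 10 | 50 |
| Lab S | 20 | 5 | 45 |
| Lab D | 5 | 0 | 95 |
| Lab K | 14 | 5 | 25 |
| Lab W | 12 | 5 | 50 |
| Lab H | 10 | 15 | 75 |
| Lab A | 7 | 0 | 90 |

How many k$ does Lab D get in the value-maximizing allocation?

Meeting every minimum uses 10+5+0+5+5+15+0 = 40 k$, leaving 350.
Highest papers per k$ first: Lab S 20 > Lab K 14 > Lab W 12 > Lab H 10 > Lab A 7 > Lab J 6 > Lab D 5.
Lab S takes 40 more to reach its cap of 45 — 310 left.
Lab K: +20 to 25 (cap) — 290 left.
Lab W takes 45 more to reach its cap of 50 — 245 left.
Lab H: +60 to 75 (cap) — 185 left.
Give Lab A 90 more to hit its cap of 90 — 95 left.
Lab J takes 40 more to reach its cap of 50 — 55 left.
Lab D has room for 95 more but only 55 remain, so it gets 55.

55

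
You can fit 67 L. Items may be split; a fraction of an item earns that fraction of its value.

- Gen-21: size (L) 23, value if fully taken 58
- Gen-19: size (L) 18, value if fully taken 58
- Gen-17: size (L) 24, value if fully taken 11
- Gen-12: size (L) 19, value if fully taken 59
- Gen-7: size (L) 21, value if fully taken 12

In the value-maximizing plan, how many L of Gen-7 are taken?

7

Rank by value-to-size ratio: Gen-19 58/18≈3.22, Gen-12 59/19≈3.11, Gen-21 58/23≈2.52, Gen-7 12/21≈0.571, Gen-17 11/24≈0.458.
All 18 L of Gen-19 fit (value 58) — 49 remain.
All 19 L of Gen-12 fit (value 59) — 30 remain.
Gen-21: take in full, 23 L for value 58 — 7 left.
7 L left: a 7/21 share of Gen-7 gives 12×7/21 = 4.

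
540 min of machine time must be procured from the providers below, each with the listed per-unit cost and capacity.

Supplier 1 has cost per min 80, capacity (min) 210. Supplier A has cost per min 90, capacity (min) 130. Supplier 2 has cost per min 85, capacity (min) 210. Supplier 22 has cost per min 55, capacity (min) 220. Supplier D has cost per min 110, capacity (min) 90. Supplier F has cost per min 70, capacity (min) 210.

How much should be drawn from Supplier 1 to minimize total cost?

Cheapest first:
Supplier 22 at 55: take all 220 min ; 320 still needed.
Take 210 from Supplier F at 70 ; need 110 more.
Supplier 1 (80): take the remaining 110 ; done.
Supplier 2, Supplier A, Supplier D: unused.

110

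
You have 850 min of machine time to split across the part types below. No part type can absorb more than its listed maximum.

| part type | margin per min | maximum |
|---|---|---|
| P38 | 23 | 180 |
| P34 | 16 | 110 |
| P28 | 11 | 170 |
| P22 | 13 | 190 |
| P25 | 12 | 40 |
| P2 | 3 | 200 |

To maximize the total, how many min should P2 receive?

Order the part types by margin per min: P38 23 > P34 16 > P22 13 > P25 12 > P28 11 > P2 3.
Give P38 180 to hit its cap of 180 — 670 left.
P34 takes 110 to reach its cap of 110 — 560 left.
Give P22 190 to hit its cap of 190 — 370 left.
P25: +40 to 40 (cap) — 330 left.
P28 takes 170 to reach its cap of 170 — 160 left.
Only 160 left; P2 takes them to reach 160.

160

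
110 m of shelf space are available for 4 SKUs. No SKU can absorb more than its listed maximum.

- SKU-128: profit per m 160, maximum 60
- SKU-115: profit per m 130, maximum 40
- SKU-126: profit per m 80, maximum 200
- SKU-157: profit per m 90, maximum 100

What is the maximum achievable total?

15700

Order the SKUs by profit per m: SKU-128 160 > SKU-115 130 > SKU-157 90 > SKU-126 80.
SKU-128: +60 to 60 (cap) ; 50 left.
SKU-115 takes 40 to reach its cap of 40 ; 10 left.
SKU-157 has room for 100 but only 10 remain, so it gets 10.
Total = 160×60 + 130×40 + 90×10 = 15700.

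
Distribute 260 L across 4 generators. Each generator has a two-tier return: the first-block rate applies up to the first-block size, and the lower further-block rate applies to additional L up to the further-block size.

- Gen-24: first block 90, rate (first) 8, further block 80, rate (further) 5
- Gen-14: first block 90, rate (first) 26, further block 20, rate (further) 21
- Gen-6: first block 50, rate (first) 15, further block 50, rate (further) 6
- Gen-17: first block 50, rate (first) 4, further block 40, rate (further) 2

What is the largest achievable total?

4290

Rank every tier by rate: Gen-14/first 26 > Gen-14/second 21 > Gen-6/first 15 > Gen-24/first 8 > Gen-6/second 6 > Gen-24/second 5 > Gen-17/first 4 > Gen-17/second 2.
Gen-14/first (26): +90 — 170 left.
Gen-14 second at 21: fill all 20 — 150 left.
Gen-6/first (15): +50 — 100 left.
Gen-24 first at 8: fill all 90 — 10 left.
Gen-6/second: +10 of 50 at 6; pool empty.
Total = 26×90 + 21×20 + 15×50 + 8×90 + 6×10 = 4290.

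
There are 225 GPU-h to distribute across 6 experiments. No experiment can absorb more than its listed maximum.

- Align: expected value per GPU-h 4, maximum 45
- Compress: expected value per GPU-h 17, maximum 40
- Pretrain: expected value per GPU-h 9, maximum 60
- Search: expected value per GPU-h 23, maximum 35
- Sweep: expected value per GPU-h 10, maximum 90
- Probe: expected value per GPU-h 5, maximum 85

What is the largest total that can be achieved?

Order the experiments by expected value per GPU-h: Search 23 > Compress 17 > Sweep 10 > Pretrain 9 > Probe 5 > Align 4.
Search takes 35 to reach its cap of 35 ; 190 left.
Compress: +40 to 40 (cap) ; 150 left.
Sweep takes 90 to reach its cap of 90 ; 60 left.
Give Pretrain 60 to hit its cap of 60 ; 0 left.
Total = 17×40 + 9×60 + 23×35 + 10×90 = 2925.

2925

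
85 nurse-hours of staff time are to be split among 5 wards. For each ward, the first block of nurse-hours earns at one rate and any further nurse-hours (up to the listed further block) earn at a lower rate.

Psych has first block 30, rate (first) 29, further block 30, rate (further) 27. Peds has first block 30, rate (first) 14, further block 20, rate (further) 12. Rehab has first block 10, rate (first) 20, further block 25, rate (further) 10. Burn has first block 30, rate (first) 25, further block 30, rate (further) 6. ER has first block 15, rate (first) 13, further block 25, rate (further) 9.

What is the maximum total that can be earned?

2305

Rank every tier by rate: Psych/T1 29 > Psych/T2 27 > Burn/T1 25 > Rehab/T1 20 > Peds/T1 14 > ER/T1 13 > Peds/T2 12 > Rehab/T2 10 > ER/T2 9 > Burn/T2 6.
Psych/T1 (29): +30 ; 55 left.
Fill Psych T2 block (30 at 27) ; 25 left.
Burn/T1: +25 of 30 at 25; pool empty.
Total = 29×30 + 27×30 + 25×25 = 2305.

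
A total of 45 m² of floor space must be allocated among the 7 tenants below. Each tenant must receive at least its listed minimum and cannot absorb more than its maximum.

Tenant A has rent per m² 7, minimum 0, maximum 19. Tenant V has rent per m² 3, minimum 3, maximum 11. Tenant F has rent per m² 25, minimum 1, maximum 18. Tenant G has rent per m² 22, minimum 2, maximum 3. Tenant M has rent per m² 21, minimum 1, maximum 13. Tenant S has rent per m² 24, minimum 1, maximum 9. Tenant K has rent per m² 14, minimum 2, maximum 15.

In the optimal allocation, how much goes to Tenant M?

10

Meeting every minimum uses 0+3+1+2+1+1+2 = 10 m², leaving 35.
Order the tenants by rent per m²: Tenant F 25 > Tenant S 24 > Tenant G 22 > Tenant M 21 > Tenant K 14 > Tenant A 7 > Tenant V 3.
Give Tenant F 17 more to hit its cap of 18 → 18 left.
Give Tenant S 8 more to hit its cap of 9 → 10 left.
Tenant G takes 1 more to reach its cap of 3 → 9 left.
Tenant M: +9 (room for 12) → 10. Pool exhausted.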